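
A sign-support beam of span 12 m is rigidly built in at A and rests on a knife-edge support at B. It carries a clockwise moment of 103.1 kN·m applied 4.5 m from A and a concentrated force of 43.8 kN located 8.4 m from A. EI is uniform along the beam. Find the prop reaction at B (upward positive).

R_B = 32.53 kN

Release the roller at B. Primary structure: cantilever fixed at A.
Primary-structure tip deflection at B by superposition:
  clockwise couple 103.1 at a = 4.5: M₀a(2L − a)/(2EI) = 4524/EI
  point load 43.8 at a = 8.4: Pa²(3L − a)/(6EI) = 14216/EI
  δ_0 = 18740/EI
Tip deflection under a unit load at B: L³/(3EI) = 576/EI.
The prop prevents deflection at B: R_B = δ_0/δ_{BB} = 18740/576 = 32.53 kN.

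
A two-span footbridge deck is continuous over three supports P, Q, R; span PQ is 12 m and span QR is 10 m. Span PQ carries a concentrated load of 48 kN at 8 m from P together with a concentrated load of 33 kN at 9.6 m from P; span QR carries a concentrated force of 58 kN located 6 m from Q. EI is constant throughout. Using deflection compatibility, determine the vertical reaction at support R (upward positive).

R_R = 21.44 kN

Take M_Q as the redundant. Released structure: two simple spans PQ and QR with a hinge at Q.
End slopes at the hinge Q, treating each span as simply supported:
  span PQ: point load 48 at a = 8: Pab(L + a)/(6LEI) = 426.7/EI
  span PQ: point load 33 at a = 9.6: Pab(L + a)/(6LEI) = 228.1/EI
  span QR: point load 58 at a = 6: Pab(L + b)/(6LEI) = 324.8/EI
  relative rotation θ_0 = (654.8 + 324.8)/EI = 979.6/EI
A unit hogging moment at Q produces rotation L₁/(3EI) + L₂/(3EI) = 7.333/EI.
Slope continuity at Q: θ_0 = M_Q·7.333/EI, so M_Q = 979.6/7.333 = 133.6 kN·m (hogging).
Span QR, ΣM about R: R_Q^{QR}·10 = 232 + 133.6, so R_Q^{QR} = 36.56 kN and R_R = 58 − 36.56 = 21.44 kN.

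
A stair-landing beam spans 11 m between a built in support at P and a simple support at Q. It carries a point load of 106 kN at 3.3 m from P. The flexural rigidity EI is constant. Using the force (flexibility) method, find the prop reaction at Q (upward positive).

Release the roller at Q. Primary structure: cantilever fixed at P.
Primary-structure tip deflection at Q by superposition:
  point load 106 at a = 3.3: Pa²(3L − a)/(6EI) = 5714/EI
Flexibility coefficient — unit upward force at Q: δ_{QQ} = L³/(3EI) = 443.7/EI.
Compatibility at Q: δ_0 − R_Q·δ_{QQ} = 0, so R_Q = 5714/443.7 = 12.88 kN.

R_Q = 12.88 kN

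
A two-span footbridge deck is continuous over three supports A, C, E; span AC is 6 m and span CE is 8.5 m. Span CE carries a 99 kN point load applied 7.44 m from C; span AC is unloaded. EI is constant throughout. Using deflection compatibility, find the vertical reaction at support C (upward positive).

R_C = 20.95 kN

Take M_C as the redundant. Released structure: two simple spans AC and CE with a hinge at C.
Rotations at C on the released spans (each span's end-slope, ×1/EI):
  span CE: point load 99 at a = 7.44: Pab(L + b)/(6LEI) = 146.4/EI
  relative rotation θ_0 = (0 + 146.4)/EI = 146.4/EI
A unit hogging moment at C produces rotation L₁/(3EI) + L₂/(3EI) = 4.833/EI.
Compatibility: M_C·(L₁+L₂)/(3EI) = θ_0, giving M_C = 30.28 kN·m (hogging).
Span AC, ΣM about A with M_C applied at C: R_C^{AC}·6 = 0 + 30.28, so R_C^{AC} = 5.047 kN and R_A = 0 − 5.047 = -5.047 kN.
Span CE, ΣM about E: R_C^{CE}·8.5 = 104.9 + 30.28, so R_C^{CE} = 15.91 kN and R_E = 99 − 15.91 = 83.09 kN.
R_C = 5.047 + 15.91 = 20.95 kN.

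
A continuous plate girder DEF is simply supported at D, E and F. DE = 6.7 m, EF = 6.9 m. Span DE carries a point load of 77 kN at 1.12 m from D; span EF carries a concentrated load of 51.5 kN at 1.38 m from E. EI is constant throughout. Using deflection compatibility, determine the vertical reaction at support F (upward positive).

Take M_E as the redundant. Released structure: two simple spans DE and EF with a hinge at E.
End slopes at the hinge E, treating each span as simply supported:
  span DE: point load 77 at a = 1.12: Pab(L + a)/(6LEI) = 93.61/EI
  span EF: point load 51.5 at a = 1.38: Pab(L + b)/(6LEI) = 117.7/EI
  relative rotation θ_0 = (93.61 + 117.7)/EI = 211.3/EI
A unit hogging moment at E produces rotation L₁/(3EI) + L₂/(3EI) = 4.533/EI.
Slope continuity at E: θ_0 = M_E·4.533/EI, so M_E = 211.3/4.533 = 46.61 kN·m (hogging).
Span EF, ΣM about F: R_E^{EF}·6.9 = 284.3 + 46.61, so R_E^{EF} = 47.96 kN and R_F = 51.5 − 47.96 = 3.545 kN.

R_F = 3.545 kN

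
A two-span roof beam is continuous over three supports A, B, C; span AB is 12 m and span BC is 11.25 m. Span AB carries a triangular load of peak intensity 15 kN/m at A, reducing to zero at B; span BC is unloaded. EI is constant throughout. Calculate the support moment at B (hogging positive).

M_B = 65.03 kN·m

Take M_B as the redundant. Released structure: two simple spans AB and BC with a hinge at B.
End slopes at the hinge B, treating each span as simply supported:
  span AB: triangular load, peak 15: 7w₀L³/(360EI) = 504/EI
  relative rotation θ_0 = (504 + 0)/EI = 504/EI
A unit hogging moment at B produces rotation L₁/(3EI) + L₂/(3EI) = 7.75/EI.
Slope continuity at B: θ_0 = M_B·7.75/EI, so M_B = 504/7.75 = 65.03 kN·m (hogging).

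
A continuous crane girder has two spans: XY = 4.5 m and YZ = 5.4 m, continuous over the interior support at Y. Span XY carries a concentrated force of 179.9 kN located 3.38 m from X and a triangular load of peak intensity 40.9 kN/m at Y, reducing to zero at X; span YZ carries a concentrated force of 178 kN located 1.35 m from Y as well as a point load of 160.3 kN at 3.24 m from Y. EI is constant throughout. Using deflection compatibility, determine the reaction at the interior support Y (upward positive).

R_Y = 496.2 kN

Take M_Y as the redundant. Released structure: two simple spans XY and YZ with a hinge at Y.
End slopes at the hinge Y, treating each span as simply supported:
  span XY: point load 179.9 at a = 3.38: Pab(L + a)/(6LEI) = 198.8/EI
  span XY: triangular load, peak 40.9: w₀L³/(45EI) = 82.82/EI
  span YZ: point load 178 at a = 1.35: Pab(L + b)/(6LEI) = 283.9/EI
  span YZ: point load 160.3 at a = 3.24: Pab(L + b)/(6LEI) = 261.8/EI
  relative rotation θ_0 = (281.6 + 545.6)/EI = 827.2/EI
A unit hogging moment at Y produces rotation L₁/(3EI) + L₂/(3EI) = 3.3/EI.
Compatibility: M_Y·(L₁+L₂)/(3EI) = θ_0, giving M_Y = 250.7 kN·m (hogging).
Span XY, ΣM about X with M_Y applied at Y: R_Y^{XY}·4.5 = 884.1 + 250.7, so R_Y^{XY} = 252.2 kN and R_X = 271.9 − 252.2 = 19.75 kN.
Span YZ, ΣM about Z: R_Y^{YZ}·5.4 = 1067 + 250.7, so R_Y^{YZ} = 244 kN and R_Z = 338.3 − 244 = 94.26 kN.
R_Y = 252.2 + 244 = 496.2 kN.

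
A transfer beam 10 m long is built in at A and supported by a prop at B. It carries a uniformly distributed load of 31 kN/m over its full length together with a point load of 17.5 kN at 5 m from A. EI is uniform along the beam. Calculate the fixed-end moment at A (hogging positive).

Release the roller at B. Primary structure: cantilever fixed at A.
Free-end deflection of the primary structure under the applied loading (downward +):
  UDL 31: wL⁴/(8EI) = 38750/EI
  point load 17.5 at a = 5: Pa²(3L − a)/(6EI) = 1823/EI
  δ_0 = 40573/EI
Tip deflection under a unit load at B: L³/(3EI) = 333.3/EI.
The prop prevents deflection at B: R_B = δ_0/δ_{BB} = 40573/333.3 = 121.7 kN.
Moment equilibrium about A: M_A = Σ(load moments about A) − R_B·L = 1638 − 121.7×10 = 420.3 kN·m.

M_A = 420.3 kN·m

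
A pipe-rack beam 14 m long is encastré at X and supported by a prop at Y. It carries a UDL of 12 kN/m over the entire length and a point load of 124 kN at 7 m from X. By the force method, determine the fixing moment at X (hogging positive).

M_X = 619.5 kN·m

Release the roller at Y. Primary structure: cantilever fixed at X.
Primary-structure tip deflection at Y by superposition:
  UDL 12: wL⁴/(8EI) = 57624/EI
  point load 124 at a = 7: Pa²(3L − a)/(6EI) = 35443/EI
  δ_0 = 93067/EI
Flexibility coefficient — unit upward force at Y: δ_{YY} = L³/(3EI) = 914.7/EI.
The prop prevents deflection at Y: R_Y = δ_0/δ_{YY} = 93067/914.7 = 101.8 kN.
Moment equilibrium about X: M_X = Σ(load moments about X) − R_Y·L = 2044 − 101.8×14 = 619.5 kN·m.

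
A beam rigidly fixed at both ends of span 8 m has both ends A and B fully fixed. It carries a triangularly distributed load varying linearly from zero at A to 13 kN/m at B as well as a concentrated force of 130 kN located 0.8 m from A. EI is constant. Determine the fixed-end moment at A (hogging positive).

M_A = 112 kN·m

Take the two fixed-end moments M_A, M_B as redundants; the released structure is the simple span AB.
On the primary (simply-supported) span, the end slopes from the loading are:
  at A: triangular load, peak 13: 7w₀L³/(360EI) = 129.4/EI
  at B: triangular load, peak 13: w₀L³/(45EI) = 147.9/EI
  at A: point load 130 at a = 0.8: Pab(L + b)/(6LEI) = 237.1/EI
  at B: point load 130 at a = 0.8: Pab(L + a)/(6LEI) = 137.3/EI
  θ_A0 = 366.5/EI,  θ_B0 = 285.2/EI
Flexibility coefficients: a unit moment at one end gives L/(3EI) there and L/(6EI) at the far end, so f₁₁ = f₂₂ = 2.667/EI and f₁₂ = f₂₁ = 1.333/EI.
Compatibility — zero rotation at each built-in end:
  2.667 M_A + 1.333 M_B = 366.5
  1.333 M_A + 2.667 M_B = 285.2
Solving the pair gives M_A = 112 kN·m and M_B = 50.96 kN·m (hogging).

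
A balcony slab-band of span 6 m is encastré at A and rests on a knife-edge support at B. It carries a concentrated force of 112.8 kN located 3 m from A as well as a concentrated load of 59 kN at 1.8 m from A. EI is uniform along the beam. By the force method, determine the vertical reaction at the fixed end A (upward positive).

Choose R_B as the redundant. The primary structure is the cantilever fixed at A.
Downward deflection at the released point B due to the loads:
  point load 112.8 at a = 3: Pa²(3L − a)/(6EI) = 2538/EI
  point load 59 at a = 1.8: Pa²(3L − a)/(6EI) = 516.1/EI
  δ_0 = 3054/EI
Tip deflection under a unit load at B: L³/(3EI) = 72/EI.
Compatibility at B: δ_0 − R_B·δ_{BB} = 0, so R_B = 3054/72 = 42.42 kN.
Vertical equilibrium: R_A = ΣP − R_B = 171.8 − 42.42 = 129.4 kN.

R_A = 129.4 kN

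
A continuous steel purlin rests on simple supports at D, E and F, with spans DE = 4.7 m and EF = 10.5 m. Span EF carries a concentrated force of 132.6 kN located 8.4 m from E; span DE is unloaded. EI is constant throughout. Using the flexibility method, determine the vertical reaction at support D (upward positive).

Take M_E as the redundant. Released structure: two simple spans DE and EF with a hinge at E.
Rotations at E on the released spans (each span's end-slope, ×1/EI):
  span EF: point load 132.6 at a = 8.4: Pab(L + b)/(6LEI) = 467.8/EI
  relative rotation θ_0 = (0 + 467.8)/EI = 467.8/EI
A unit hogging moment at E produces rotation L₁/(3EI) + L₂/(3EI) = 5.067/EI.
Compatibility: M_E·(L₁+L₂)/(3EI) = θ_0, giving M_E = 92.33 kN·m (hogging).
Span DE, ΣM about D with M_E applied at E: R_E^{DE}·4.7 = 0 + 92.33, so R_E^{DE} = 19.64 kN and R_D = 0 − 19.64 = -19.64 kN.

R_D = -19.64 kN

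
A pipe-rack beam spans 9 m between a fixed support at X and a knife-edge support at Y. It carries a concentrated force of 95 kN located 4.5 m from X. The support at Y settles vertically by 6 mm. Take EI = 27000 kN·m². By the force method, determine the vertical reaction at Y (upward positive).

Remove the prop at Y; the released (primary) structure is a cantilever built in at X.
Downward deflection at the released point Y due to the loads:
  point load 95 at a = 4.5: Pa²(3L − a)/(6EI) = 7214/EI
Flexibility coefficient — unit upward force at Y: δ_{YY} = L³/(3EI) = 243/EI.
With EI = 27000 kN·m²: δ_0 = 0.26719 m and δ_{YY} = 0.009 m/kN.
Compatibility — the beam at Y must follow the support down by 0.006 m: δ_0 − R_Y·δ_{YY} = 0.006, so R_Y = (0.26719 − 0.006)/0.009 = 29.02 kN.

R_Y = 29.02 kN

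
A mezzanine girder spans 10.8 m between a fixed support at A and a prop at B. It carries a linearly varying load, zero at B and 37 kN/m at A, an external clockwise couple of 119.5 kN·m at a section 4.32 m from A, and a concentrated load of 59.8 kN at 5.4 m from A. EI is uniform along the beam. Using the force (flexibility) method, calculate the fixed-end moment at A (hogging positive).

Remove the prop at B; the released (primary) structure is a cantilever built in at A.
Deflection at B on the released cantilever, summing each load's contribution:
  triangular load, peak 37 at the fixed end: w₀L⁴/(30EI) = 16779/EI
  clockwise couple 119.5 at a = 4.32: M₀a(2L − a)/(2EI) = 4460/EI
  point load 59.8 at a = 5.4: Pa²(3L − a)/(6EI) = 7847/EI
  δ_0 = 29087/EI
Tip deflection under a unit load at B: L³/(3EI) = 419.9/EI.
Compatibility at B: δ_0 − R_B·δ_{BB} = 0, so R_B = 29087/419.9 = 69.27 kN.
Moment equilibrium about A: M_A = Σ(load moments about A) − R_B·L = 1162 − 69.27×10.8 = 413.6 kN·m.

M_A = 413.6 kN·m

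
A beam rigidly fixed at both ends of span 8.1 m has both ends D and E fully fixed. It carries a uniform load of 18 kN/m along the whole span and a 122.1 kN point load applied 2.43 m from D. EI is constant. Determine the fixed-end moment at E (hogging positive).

Release both end moments; the primary structure is a simply-supported span DE with redundants M_D and M_E.
On the primary (simply-supported) span, the end slopes from the loading are:
  at D: UDL 18: wL³/(24EI) = 398.6/EI
  at E: UDL 18: wL³/(24EI) = 398.6/EI
  at D: point load 122.1 at a = 2.43: Pab(L + b)/(6LEI) = 476.7/EI
  at E: point load 122.1 at a = 2.43: Pab(L + a)/(6LEI) = 364.5/EI
  θ_D0 = 875.2/EI,  θ_E0 = 763.1/EI
Flexibility coefficients: a unit moment at one end gives L/(3EI) there and L/(6EI) at the far end, so f₁₁ = f₂₂ = 2.7/EI and f₁₂ = f₂₁ = 1.35/EI.
Compatibility — zero rotation at each built-in end:
  2.7 M_D + 1.35 M_E = 875.2
  1.35 M_D + 2.7 M_E = 763.1
Solving the pair gives M_D = 243.8 kN·m and M_E = 160.7 kN·m (hogging).

M_E = 160.7 kN·m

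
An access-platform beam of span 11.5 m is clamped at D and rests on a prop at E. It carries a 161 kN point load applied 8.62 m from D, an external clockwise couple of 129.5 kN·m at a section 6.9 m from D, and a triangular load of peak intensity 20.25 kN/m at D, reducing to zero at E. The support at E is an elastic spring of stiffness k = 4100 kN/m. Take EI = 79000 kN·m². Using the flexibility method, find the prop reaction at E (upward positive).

Take the reaction at E as the redundant and release it; the primary structure is a cantilever fixed at D.
Deflection at E on the released cantilever, summing each load's contribution:
  point load 161 at a = 8.62: Pa²(3L − a)/(6EI) = 51600/EI
  clockwise couple 129.5 at a = 6.9: M₀a(2L − a)/(2EI) = 7193/EI
  triangular load, peak 20.25 at the fixed end: w₀L⁴/(30EI) = 11806/EI
  δ_0 = 70599/EI
Tip deflection under a unit load at E: L³/(3EI) = 507/EI.
With EI = 79000 kN·m²: δ_0 = 0.89366 m and δ_{EE} = 0.006417 m/kN.
Compatibility — the spring shortens by R_E/k under the reaction it provides: δ_0 − R_E·δ_{EE} = R_E/k. With 1/k = 0.000244 m/kN, R_E = δ_0 / (δ_{EE} + 1/k) = 0.89366 / (0.006417 + 0.000244) = 134.2 kN.

R_E = 134.2 kN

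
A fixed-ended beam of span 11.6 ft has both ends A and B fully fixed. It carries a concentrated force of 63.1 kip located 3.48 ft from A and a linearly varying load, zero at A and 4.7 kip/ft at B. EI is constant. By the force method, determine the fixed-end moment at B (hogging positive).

Take the two fixed-end moments M_A, M_B as redundants; the released structure is the simple span AB.
Simple-span end rotations at A and B under the given loads:
  at A: point load 63.1 at a = 3.48: Pab(L + b)/(6LEI) = 505.2/EI
  at B: point load 63.1 at a = 3.48: Pab(L + a)/(6LEI) = 386.3/EI
  at A: triangular load, peak 4.7: 7w₀L³/(360EI) = 142.6/EI
  at B: triangular load, peak 4.7: w₀L³/(45EI) = 163/EI
  θ_A0 = 647.8/EI,  θ_B0 = 549.4/EI
Flexibility coefficients: a unit moment at one end gives L/(3EI) there and L/(6EI) at the far end, so f₁₁ = f₂₂ = 3.867/EI and f₁₂ = f₂₁ = 1.933/EI.
Compatibility — zero rotation at each built-in end:
  3.867 M_A + 1.933 M_B = 647.8
  1.933 M_A + 3.867 M_B = 549.4
Solving the pair gives M_A = 128.7 kip·ft and M_B = 77.74 kip·ft (hogging).

M_B = 77.74 kip·ft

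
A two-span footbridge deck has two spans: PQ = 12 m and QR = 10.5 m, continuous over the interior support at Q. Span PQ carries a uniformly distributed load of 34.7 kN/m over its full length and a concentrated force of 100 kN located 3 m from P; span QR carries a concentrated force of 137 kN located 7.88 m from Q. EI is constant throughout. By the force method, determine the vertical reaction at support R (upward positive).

Release continuity at Q by inserting a hinge; the redundant is the internal moment M_Q. The primary structure is two simply-supported spans PQ and QR.
Rotations at Q on the released spans (each span's end-slope, ×1/EI):
  span PQ: UDL 34.7: wL³/(24EI) = 2498/EI
  span PQ: point load 100 at a = 3: Pab(L + a)/(6LEI) = 562.5/EI
  span QR: point load 137 at a = 7.88: Pab(L + b)/(6LEI) = 589/EI
  relative rotation θ_0 = (3061 + 589)/EI = 3650/EI
A unit hogging moment at Q produces rotation L₁/(3EI) + L₂/(3EI) = 7.5/EI.
Compatibility: M_Q·(L₁+L₂)/(3EI) = θ_0, giving M_Q = 486.7 kN·m (hogging).
Span QR, ΣM about R: R_Q^{QR}·10.5 = 358.9 + 486.7, so R_Q^{QR} = 80.53 kN and R_R = 137 − 80.53 = 56.47 kN.

R_R = 56.47 kN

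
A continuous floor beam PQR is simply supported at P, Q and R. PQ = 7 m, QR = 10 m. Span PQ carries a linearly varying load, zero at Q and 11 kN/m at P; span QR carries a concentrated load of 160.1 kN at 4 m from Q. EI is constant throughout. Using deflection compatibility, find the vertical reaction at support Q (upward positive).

Insert a hinge at Q; M_Q is the redundant, and each span becomes simply supported.
Discontinuity in slope at Q on the released structure — sum the simple-span end rotations:
  span PQ: triangular load, peak 11: 7w₀L³/(360EI) = 73.36/EI
  span QR: point load 160.1 at a = 4: Pab(L + b)/(6LEI) = 1025/EI
  relative rotation θ_0 = (73.36 + 1025)/EI = 1098/EI
A unit hogging moment at Q produces rotation L₁/(3EI) + L₂/(3EI) = 5.667/EI.
Slope continuity at Q: θ_0 = M_Q·5.667/EI, so M_Q = 1098/5.667 = 193.8 kN·m (hogging).
Span PQ, ΣM about P with M_Q applied at Q: R_Q^{PQ}·7 = 89.83 + 193.8, so R_Q^{PQ} = 40.51 kN and R_P = 38.5 − 40.51 = -2.014 kN.
Span QR, ΣM about R: R_Q^{QR}·10 = 960.6 + 193.8, so R_Q^{QR} = 115.4 kN and R_R = 160.1 − 115.4 = 44.66 kN.
R_Q = 40.51 + 115.4 = 156 kN.

R_Q = 156 kN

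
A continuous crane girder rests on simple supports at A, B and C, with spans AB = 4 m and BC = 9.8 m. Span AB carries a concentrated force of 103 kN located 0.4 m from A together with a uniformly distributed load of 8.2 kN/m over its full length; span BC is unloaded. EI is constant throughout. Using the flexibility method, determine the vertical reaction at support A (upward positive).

Take M_B as the redundant. Released structure: two simple spans AB and BC with a hinge at B.
Rotations at B on the released spans (each span's end-slope, ×1/EI):
  span AB: point load 103 at a = 0.4: Pab(L + a)/(6LEI) = 27.19/EI
  span AB: UDL 8.2: wL³/(24EI) = 21.87/EI
  relative rotation θ_0 = (49.06 + 0)/EI = 49.06/EI
A unit hogging moment at B produces rotation L₁/(3EI) + L₂/(3EI) = 4.6/EI.
Slope continuity at B: θ_0 = M_B·4.6/EI, so M_B = 49.06/4.6 = 10.66 kN·m (hogging).
Span AB, ΣM about A with M_B applied at B: R_B^{AB}·4 = 106.8 + 10.66, so R_B^{AB} = 29.37 kN and R_A = 135.8 − 29.37 = 106.4 kN.

R_A = 106.4 kN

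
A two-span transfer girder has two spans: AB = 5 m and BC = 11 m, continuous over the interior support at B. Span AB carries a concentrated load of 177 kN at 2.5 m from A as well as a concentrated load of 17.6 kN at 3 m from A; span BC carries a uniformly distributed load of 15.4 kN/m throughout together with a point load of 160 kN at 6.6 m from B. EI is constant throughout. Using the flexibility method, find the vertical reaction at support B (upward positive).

Insert a hinge at B; M_B is the redundant, and each span becomes simply supported.
Discontinuity in slope at B on the released structure — sum the simple-span end rotations:
  span AB: point load 177 at a = 2.5: Pab(L + a)/(6LEI) = 276.6/EI
  span AB: point load 17.6 at a = 3: Pab(L + a)/(6LEI) = 28.16/EI
  span BC: UDL 15.4: wL³/(24EI) = 854.1/EI
  span BC: point load 160 at a = 6.6: Pab(L + b)/(6LEI) = 1084/EI
  relative rotation θ_0 = (304.7 + 1938)/EI = 2243/EI
A unit hogging moment at B produces rotation L₁/(3EI) + L₂/(3EI) = 5.333/EI.
Slope continuity at B: θ_0 = M_B·5.333/EI, so M_B = 2243/5.333 = 420.6 kN·m (hogging).
Span AB, ΣM about A with M_B applied at B: R_B^{AB}·5 = 495.3 + 420.6, so R_B^{AB} = 183.2 kN and R_A = 194.6 − 183.2 = 11.43 kN.
Span BC, ΣM about C: R_B^{BC}·11 = 1636 + 420.6, so R_B^{BC} = 186.9 kN and R_C = 329.4 − 186.9 = 142.5 kN.
R_B = 183.2 + 186.9 = 370.1 kN.

R_B = 370.1 kN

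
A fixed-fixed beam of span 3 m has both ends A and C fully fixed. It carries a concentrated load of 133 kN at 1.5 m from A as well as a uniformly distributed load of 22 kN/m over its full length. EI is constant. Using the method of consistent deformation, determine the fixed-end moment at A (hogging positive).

M_A = 66.38 kN·m

Take the two fixed-end moments M_A, M_C as redundants; the released structure is the simple span AC.
Simple-span end rotations at A and C under the given loads:
  at A: point load 133 at a = 1.5: Pab(L + b)/(6LEI) = 74.81/EI
  at C: point load 133 at a = 1.5: Pab(L + a)/(6LEI) = 74.81/EI
  at A: UDL 22: wL³/(24EI) = 24.75/EI
  at C: UDL 22: wL³/(24EI) = 24.75/EI
  θ_A0 = 99.56/EI,  θ_C0 = 99.56/EI
Flexibility coefficients: a unit moment at one end gives L/(3EI) there and L/(6EI) at the far end, so f₁₁ = f₂₂ = 1/EI and f₁₂ = f₂₁ = 0.5/EI.
Compatibility — zero rotation at each built-in end:
  1 M_A + 0.5 M_C = 99.56
  0.5 M_A + 1 M_C = 99.56
Solving the pair gives M_A = 66.38 kN·m and M_C = 66.38 kN·m (hogging).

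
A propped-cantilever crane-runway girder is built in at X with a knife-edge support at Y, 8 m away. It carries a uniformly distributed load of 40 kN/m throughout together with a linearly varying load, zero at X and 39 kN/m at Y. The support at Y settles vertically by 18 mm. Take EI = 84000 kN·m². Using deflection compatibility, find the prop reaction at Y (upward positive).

R_Y = 196.9 kN

Choose R_Y as the redundant. The primary structure is the cantilever fixed at X.
Downward deflection at the released point Y due to the loads:
  UDL 40: wL⁴/(8EI) = 20480/EI
  triangular load, peak 39 at the free end: 11w₀L⁴/(120EI) = 14643/EI
  δ_0 = 35123/EI
Flexibility coefficient — unit upward force at Y: δ_{YY} = L³/(3EI) = 170.7/EI.
With EI = 84000 kN·m²: δ_0 = 0.41813 m and δ_{YY} = 0.002032 m/kN.
Compatibility — the beam at Y must follow the support down by 0.018 m: δ_0 − R_Y·δ_{YY} = 0.018, so R_Y = (0.41813 − 0.018)/0.002032 = 196.9 kN.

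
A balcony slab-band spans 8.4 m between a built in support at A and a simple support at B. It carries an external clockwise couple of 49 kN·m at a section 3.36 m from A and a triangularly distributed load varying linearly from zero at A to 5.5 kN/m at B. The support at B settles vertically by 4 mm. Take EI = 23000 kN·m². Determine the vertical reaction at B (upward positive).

Take the reaction at B as the redundant and release it; the primary structure is a cantilever fixed at A.
Downward deflection at the released point B due to the loads:
  clockwise couple 49 at a = 3.36: M₀a(2L − a)/(2EI) = 1106/EI
  triangular load, peak 5.5 at the free end: 11w₀L⁴/(120EI) = 2510/EI
  δ_0 = 3616/EI
Flexibility coefficient — unit upward force at B: δ_{BB} = L³/(3EI) = 197.6/EI.
With EI = 23000 kN·m²: δ_0 = 0.15724 m and δ_{BB} = 0.00859 m/kN.
Compatibility — the beam at B must follow the support down by 0.004 m: δ_0 − R_B·δ_{BB} = 0.004, so R_B = (0.15724 − 0.004)/0.00859 = 17.84 kN.

R_B = 17.84 kN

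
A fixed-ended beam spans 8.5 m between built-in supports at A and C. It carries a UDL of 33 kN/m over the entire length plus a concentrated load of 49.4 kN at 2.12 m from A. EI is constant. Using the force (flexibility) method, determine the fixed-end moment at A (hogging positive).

Take the two fixed-end moments M_A, M_C as redundants; the released structure is the simple span AC.
End rotations of the released simple span under the applied load (×1/EI):
  at A: UDL 33: wL³/(24EI) = 844.4/EI
  at C: UDL 33: wL³/(24EI) = 844.4/EI
  at A: point load 49.4 at a = 2.12: Pab(L + b)/(6LEI) = 194.9/EI
  at C: point load 49.4 at a = 2.12: Pab(L + a)/(6LEI) = 139.1/EI
  θ_A0 = 1039/EI,  θ_C0 = 983.6/EI
Flexibility coefficients: a unit moment at one end gives L/(3EI) there and L/(6EI) at the far end, so f₁₁ = f₂₂ = 2.833/EI and f₁₂ = f₂₁ = 1.417/EI.
Compatibility — zero rotation at each built-in end:
  2.833 M_A + 1.417 M_C = 1039
  1.417 M_A + 2.833 M_C = 983.6
Solving the pair gives M_A = 257.7 kN·m and M_C = 218.3 kN·m (hogging).

M_A = 257.7 kN·m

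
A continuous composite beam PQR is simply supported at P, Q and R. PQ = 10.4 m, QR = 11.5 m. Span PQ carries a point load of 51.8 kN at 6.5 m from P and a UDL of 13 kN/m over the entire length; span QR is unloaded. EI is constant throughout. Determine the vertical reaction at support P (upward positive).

Take M_Q as the redundant. Released structure: two simple spans PQ and QR with a hinge at Q.
Rotations at Q on the released spans (each span's end-slope, ×1/EI):
  span PQ: point load 51.8 at a = 6.5: Pab(L + a)/(6LEI) = 355.6/EI
  span PQ: UDL 13: wL³/(24EI) = 609.3/EI
  relative rotation θ_0 = (964.9 + 0)/EI = 964.9/EI
A unit hogging moment at Q produces rotation L₁/(3EI) + L₂/(3EI) = 7.3/EI.
Slope continuity at Q: θ_0 = M_Q·7.3/EI, so M_Q = 964.9/7.3 = 132.2 kN·m (hogging).
Span PQ, ΣM about P with M_Q applied at Q: R_Q^{PQ}·10.4 = 1040 + 132.2, so R_Q^{PQ} = 112.7 kN and R_P = 187 − 112.7 = 74.32 kN.

R_P = 74.32 kN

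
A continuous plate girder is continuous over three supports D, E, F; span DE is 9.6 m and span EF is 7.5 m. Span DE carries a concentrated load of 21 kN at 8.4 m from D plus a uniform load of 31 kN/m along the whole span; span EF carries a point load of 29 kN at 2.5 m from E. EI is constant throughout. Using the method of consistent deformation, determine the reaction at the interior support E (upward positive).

R_E = 241.1 kN

Release continuity at E by inserting a hinge; the redundant is the internal moment M_E. The primary structure is two simply-supported spans DE and EF.
Rotations at E on the released spans (each span's end-slope, ×1/EI):
  span DE: point load 21 at a = 8.4: Pab(L + a)/(6LEI) = 66.15/EI
  span DE: UDL 31: wL³/(24EI) = 1143/EI
  span EF: point load 29 at a = 2.5: Pab(L + b)/(6LEI) = 100.7/EI
  relative rotation θ_0 = (1209 + 100.7)/EI = 1310/EI
A unit hogging moment at E produces rotation L₁/(3EI) + L₂/(3EI) = 5.7/EI.
Compatibility: M_E·(L₁+L₂)/(3EI) = θ_0, giving M_E = 229.8 kN·m (hogging).
Span DE, ΣM about D with M_E applied at E: R_E^{DE}·9.6 = 1605 + 229.8, so R_E^{DE} = 191.1 kN and R_D = 318.6 − 191.1 = 127.5 kN.
Span EF, ΣM about F: R_E^{EF}·7.5 = 145 + 229.8, so R_E^{EF} = 49.97 kN and R_F = 29 − 49.97 = -20.97 kN.
R_E = 191.1 + 49.97 = 241.1 kN.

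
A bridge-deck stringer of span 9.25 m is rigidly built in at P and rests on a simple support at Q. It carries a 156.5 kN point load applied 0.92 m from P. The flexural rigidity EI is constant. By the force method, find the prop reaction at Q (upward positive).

Take the reaction at Q as the redundant and release it; the primary structure is a cantilever fixed at P.
Free-end deflection of the primary structure under the applied loading (downward +):
  point load 156.5 at a = 0.92: Pa²(3L − a)/(6EI) = 592.3/EI
Flexibility coefficient — unit upward force at Q: δ_{QQ} = L³/(3EI) = 263.8/EI.
The prop prevents deflection at Q: R_Q = δ_0/δ_{QQ} = 592.3/263.8 = 2.245 kN.

R_Q = 2.245 kN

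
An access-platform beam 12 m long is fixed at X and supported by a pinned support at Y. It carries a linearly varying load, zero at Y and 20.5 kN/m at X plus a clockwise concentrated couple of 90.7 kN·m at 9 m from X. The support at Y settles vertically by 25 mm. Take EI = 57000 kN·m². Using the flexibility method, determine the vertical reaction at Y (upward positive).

R_Y = 32.75 kN

Choose R_Y as the redundant. The primary structure is the cantilever fixed at X.
Downward deflection at the released point Y due to the loads:
  triangular load, peak 20.5 at the fixed end: w₀L⁴/(30EI) = 14170/EI
  clockwise couple 90.7 at a = 9: M₀a(2L − a)/(2EI) = 6122/EI
  δ_0 = 20292/EI
Tip deflection under a unit load at Y: L³/(3EI) = 576/EI.
With EI = 57000 kN·m²: δ_0 = 0.356 m and δ_{YY} = 0.010105 m/kN.
Compatibility — the beam at Y must follow the support down by 0.025 m: δ_0 − R_Y·δ_{YY} = 0.025, so R_Y = (0.356 − 0.025)/0.010105 = 32.75 kN.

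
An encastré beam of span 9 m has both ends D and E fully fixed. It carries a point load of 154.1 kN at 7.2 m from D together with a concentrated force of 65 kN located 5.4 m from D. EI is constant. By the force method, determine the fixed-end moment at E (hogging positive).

M_E = 261.8 kN·m

Release both end moments; the primary structure is a simply-supported span DE with redundants M_D and M_E.
On the primary (simply-supported) span, the end slopes from the loading are:
  at D: point load 154.1 at a = 7.2: Pab(L + b)/(6LEI) = 399.4/EI
  at E: point load 154.1 at a = 7.2: Pab(L + a)/(6LEI) = 599.1/EI
  at D: point load 65 at a = 5.4: Pab(L + b)/(6LEI) = 294.8/EI
  at E: point load 65 at a = 5.4: Pab(L + a)/(6LEI) = 337/EI
  θ_D0 = 694.3/EI,  θ_E0 = 936.1/EI
Flexibility coefficients: a unit moment at one end gives L/(3EI) there and L/(6EI) at the far end, so f₁₁ = f₂₂ = 3/EI and f₁₂ = f₂₁ = 1.5/EI.
Compatibility — zero rotation at each built-in end:
  3 M_D + 1.5 M_E = 694.3
  1.5 M_D + 3 M_E = 936.1
Solving the pair gives M_D = 100.5 kN·m and M_E = 261.8 kN·m (hogging).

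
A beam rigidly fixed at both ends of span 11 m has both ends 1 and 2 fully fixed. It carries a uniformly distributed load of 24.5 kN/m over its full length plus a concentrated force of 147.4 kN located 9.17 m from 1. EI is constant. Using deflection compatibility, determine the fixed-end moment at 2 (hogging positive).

M_2 = 434.5 kN·m

Take the two fixed-end moments M_1, M_2 as redundants; the released structure is the simple span 12.
End rotations of the released simple span under the applied load (×1/EI):
  at 1: UDL 24.5: wL³/(24EI) = 1359/EI
  at 2: UDL 24.5: wL³/(24EI) = 1359/EI
  at 1: point load 147.4 at a = 9.17: Pab(L + b)/(6LEI) = 480.8/EI
  at 2: point load 147.4 at a = 9.17: Pab(L + a)/(6LEI) = 755.9/EI
  θ_10 = 1840/EI,  θ_20 = 2115/EI
Flexibility coefficients: a unit moment at one end gives L/(3EI) there and L/(6EI) at the far end, so f₁₁ = f₂₂ = 3.667/EI and f₁₂ = f₂₁ = 1.833/EI.
Compatibility — zero rotation at each built-in end:
  3.667 M_1 + 1.833 M_2 = 1840
  1.833 M_1 + 3.667 M_2 = 2115
Solving the pair gives M_1 = 284.5 kN·m and M_2 = 434.5 kN·m (hogging).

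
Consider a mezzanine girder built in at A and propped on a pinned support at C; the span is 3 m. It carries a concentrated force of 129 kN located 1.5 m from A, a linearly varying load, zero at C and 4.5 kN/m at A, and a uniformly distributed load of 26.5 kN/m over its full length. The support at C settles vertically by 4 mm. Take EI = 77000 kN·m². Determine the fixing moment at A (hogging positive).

Release the roller at C. Primary structure: cantilever fixed at A.
Free-end deflection of the primary structure under the applied loading (downward +):
  point load 129 at a = 1.5: Pa²(3L − a)/(6EI) = 362.8/EI
  triangular load, peak 4.5 at the fixed end: w₀L⁴/(30EI) = 12.15/EI
  UDL 26.5: wL⁴/(8EI) = 268.3/EI
  δ_0 = 643.3/EI
Tip deflection under a unit load at C: L³/(3EI) = 9/EI.
With EI = 77000 kN·m²: δ_0 = 0.008354 m and δ_{CC} = 0.000117 m/kN.
Compatibility — the beam at C must follow the support down by 0.004 m: δ_0 − R_C·δ_{CC} = 0.004, so R_C = (0.008354 − 0.004)/0.000117 = 37.25 kN.
Moment equilibrium about A: M_A = Σ(load moments about A) − R_C·L = 319.5 − 37.25×3 = 207.7 kN·m.

M_A = 207.7 kN·m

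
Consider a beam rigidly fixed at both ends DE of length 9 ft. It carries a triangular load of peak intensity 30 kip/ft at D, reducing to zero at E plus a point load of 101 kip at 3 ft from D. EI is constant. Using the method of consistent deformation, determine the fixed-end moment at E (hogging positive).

M_E = 148.3 kip·ft

Take the two fixed-end moments M_D, M_E as redundants; the released structure is the simple span DE.
End rotations of the released simple span under the applied load (×1/EI):
  at D: triangular load, peak 30: w₀L³/(45EI) = 486/EI
  at E: triangular load, peak 30: 7w₀L³/(360EI) = 425.2/EI
  at D: point load 101 at a = 3: Pab(L + b)/(6LEI) = 505/EI
  at E: point load 101 at a = 3: Pab(L + a)/(6LEI) = 404/EI
  θ_D0 = 991/EI,  θ_E0 = 829.2/EI
Flexibility coefficients: a unit moment at one end gives L/(3EI) there and L/(6EI) at the far end, so f₁₁ = f₂₂ = 3/EI and f₁₂ = f₂₁ = 1.5/EI.
Compatibility — zero rotation at each built-in end:
  3 M_D + 1.5 M_E = 991
  1.5 M_D + 3 M_E = 829.2
Solving the pair gives M_D = 256.2 kip·ft and M_E = 148.3 kip·ft (hogging).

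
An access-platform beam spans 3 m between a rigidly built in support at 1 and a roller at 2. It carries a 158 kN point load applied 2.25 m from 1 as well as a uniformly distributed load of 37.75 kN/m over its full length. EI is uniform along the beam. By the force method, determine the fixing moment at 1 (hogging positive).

Choose R_2 as the redundant. The primary structure is the cantilever fixed at 1.
Downward deflection at the released point 2 due to the loads:
  point load 158 at a = 2.25: Pa²(3L − a)/(6EI) = 899.9/EI
  UDL 37.75: wL⁴/(8EI) = 382.2/EI
  δ_0 = 1282/EI
Flexibility coefficient — unit upward force at 2: δ_{22} = L³/(3EI) = 9/EI.
The prop prevents deflection at 2: R_2 = δ_0/δ_{22} = 1282/9 = 142.5 kN.
Moment equilibrium about 1: M_1 = Σ(load moments about 1) − R_2·L = 525.4 − 142.5×3 = 98.02 kN·m.

M_1 = 98.02 kN·m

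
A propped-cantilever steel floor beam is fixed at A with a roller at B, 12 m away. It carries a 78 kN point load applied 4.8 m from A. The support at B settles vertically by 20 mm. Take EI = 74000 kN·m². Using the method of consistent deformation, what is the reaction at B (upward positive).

Release the roller at B. Primary structure: cantilever fixed at A.
Free-end deflection of the primary structure under the applied loading (downward +):
  point load 78 at a = 4.8: Pa²(3L − a)/(6EI) = 9345/EI
Flexibility coefficient — unit upward force at B: δ_{BB} = L³/(3EI) = 576/EI.
With EI = 74000 kN·m²: δ_0 = 0.12628 m and δ_{BB} = 0.007784 m/kN.
Compatibility — the beam at B must follow the support down by 0.02 m: δ_0 − R_B·δ_{BB} = 0.02, so R_B = (0.12628 − 0.02)/0.007784 = 13.65 kN.

R_B = 13.65 kN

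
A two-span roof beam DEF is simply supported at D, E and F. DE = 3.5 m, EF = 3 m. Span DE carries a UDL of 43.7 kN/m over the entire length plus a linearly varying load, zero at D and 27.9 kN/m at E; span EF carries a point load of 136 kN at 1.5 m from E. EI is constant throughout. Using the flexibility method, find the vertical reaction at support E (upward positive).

R_E = 228.8 kN

Take M_E as the redundant. Released structure: two simple spans DE and EF with a hinge at E.
Rotations at E on the released spans (each span's end-slope, ×1/EI):
  span DE: UDL 43.7: wL³/(24EI) = 78.07/EI
  span DE: triangular load, peak 27.9: w₀L³/(45EI) = 26.58/EI
  span EF: point load 136 at a = 1.5: Pab(L + b)/(6LEI) = 76.5/EI
  relative rotation θ_0 = (104.7 + 76.5)/EI = 181.2/EI
A unit hogging moment at E produces rotation L₁/(3EI) + L₂/(3EI) = 2.167/EI.
Slope continuity at E: θ_0 = M_E·2.167/EI, so M_E = 181.2/2.167 = 83.61 kN·m (hogging).
Span DE, ΣM about D with M_E applied at E: R_E^{DE}·3.5 = 381.6 + 83.61, so R_E^{DE} = 132.9 kN and R_D = 201.8 − 132.9 = 68.86 kN.
Span EF, ΣM about F: R_E^{EF}·3 = 204 + 83.61, so R_E^{EF} = 95.87 kN and R_F = 136 − 95.87 = 40.13 kN.
R_E = 132.9 + 95.87 = 228.8 kN.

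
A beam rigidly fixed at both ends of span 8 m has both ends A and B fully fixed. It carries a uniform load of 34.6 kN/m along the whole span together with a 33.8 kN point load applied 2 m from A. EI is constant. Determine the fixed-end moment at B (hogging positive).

Release both end moments; the primary structure is a simply-supported span AB with redundants M_A and M_B.
Simple-span end rotations at A and B under the given loads:
  at A: UDL 34.6: wL³/(24EI) = 738.1/EI
  at B: UDL 34.6: wL³/(24EI) = 738.1/EI
  at A: point load 33.8 at a = 2: Pab(L + b)/(6LEI) = 118.3/EI
  at B: point load 33.8 at a = 2: Pab(L + a)/(6LEI) = 84.5/EI
  θ_A0 = 856.4/EI,  θ_B0 = 822.6/EI
Flexibility coefficients: a unit moment at one end gives L/(3EI) there and L/(6EI) at the far end, so f₁₁ = f₂₂ = 2.667/EI and f₁₂ = f₂₁ = 1.333/EI.
Compatibility — zero rotation at each built-in end:
  2.667 M_A + 1.333 M_B = 856.4
  1.333 M_A + 2.667 M_B = 822.6
Solving the pair gives M_A = 222.6 kN·m and M_B = 197.2 kN·m (hogging).

M_B = 197.2 kN·m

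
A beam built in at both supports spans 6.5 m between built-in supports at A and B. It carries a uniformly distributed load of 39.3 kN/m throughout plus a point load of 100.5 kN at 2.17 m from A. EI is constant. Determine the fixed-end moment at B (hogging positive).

M_B = 186.9 kN·m

Take the two fixed-end moments M_A, M_B as redundants; the released structure is the simple span AB.
Simple-span end rotations at A and B under the given loads:
  at A: UDL 39.3: wL³/(24EI) = 449.7/EI
  at B: UDL 39.3: wL³/(24EI) = 449.7/EI
  at A: point load 100.5 at a = 2.17: Pab(L + b)/(6LEI) = 262.2/EI
  at B: point load 100.5 at a = 2.17: Pab(L + a)/(6LEI) = 209.9/EI
  θ_A0 = 711.9/EI,  θ_B0 = 659.6/EI
Flexibility coefficients: a unit moment at one end gives L/(3EI) there and L/(6EI) at the far end, so f₁₁ = f₂₂ = 2.167/EI and f₁₂ = f₂₁ = 1.083/EI.
Compatibility — zero rotation at each built-in end:
  2.167 M_A + 1.083 M_B = 711.9
  1.083 M_A + 2.167 M_B = 659.6
Solving the pair gives M_A = 235.1 kN·m and M_B = 186.9 kN·m (hogging).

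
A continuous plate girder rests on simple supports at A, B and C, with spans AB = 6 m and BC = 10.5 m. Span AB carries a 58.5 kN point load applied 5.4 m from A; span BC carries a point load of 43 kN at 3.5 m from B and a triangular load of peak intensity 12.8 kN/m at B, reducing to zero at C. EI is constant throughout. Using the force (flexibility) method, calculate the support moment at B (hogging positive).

M_B = 124 kN·m

Take M_B as the redundant. Released structure: two simple spans AB and BC with a hinge at B.
End slopes at the hinge B, treating each span as simply supported:
  span AB: point load 58.5 at a = 5.4: Pab(L + a)/(6LEI) = 60.02/EI
  span BC: point load 43 at a = 3.5: Pab(L + b)/(6LEI) = 292.6/EI
  span BC: triangular load, peak 12.8: w₀L³/(45EI) = 329.3/EI
  relative rotation θ_0 = (60.02 + 621.9)/EI = 681.9/EI
A unit hogging moment at B produces rotation L₁/(3EI) + L₂/(3EI) = 5.5/EI.
Compatibility: M_B·(L₁+L₂)/(3EI) = θ_0, giving M_B = 124 kN·m (hogging).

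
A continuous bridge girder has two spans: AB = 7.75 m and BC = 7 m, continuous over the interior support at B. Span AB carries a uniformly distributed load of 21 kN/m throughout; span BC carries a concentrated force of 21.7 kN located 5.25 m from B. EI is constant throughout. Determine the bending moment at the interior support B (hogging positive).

Take M_B as the redundant. Released structure: two simple spans AB and BC with a hinge at B.
End slopes at the hinge B, treating each span as simply supported:
  span AB: UDL 21: wL³/(24EI) = 407.3/EI
  span BC: point load 21.7 at a = 5.25: Pab(L + b)/(6LEI) = 41.54/EI
  relative rotation θ_0 = (407.3 + 41.54)/EI = 448.8/EI
A unit hogging moment at B produces rotation L₁/(3EI) + L₂/(3EI) = 4.917/EI.
Compatibility: M_B·(L₁+L₂)/(3EI) = θ_0, giving M_B = 91.29 kN·m (hogging).

M_B = 91.29 kN·m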